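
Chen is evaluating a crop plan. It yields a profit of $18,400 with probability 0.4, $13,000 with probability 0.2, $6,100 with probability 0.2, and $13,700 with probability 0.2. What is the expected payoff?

EV = 0.4 × 18400 + 0.2 × 13000 + 0.2 × 6100 + 0.2 × 13700 = 7360 + 2600 + 1220 + 2740 = 13920

$13,920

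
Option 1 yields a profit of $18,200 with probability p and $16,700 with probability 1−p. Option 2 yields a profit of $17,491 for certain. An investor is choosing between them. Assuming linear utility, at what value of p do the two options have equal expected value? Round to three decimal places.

p·18200 + (1−p)·16700 = 17491
1500p + 16700 = 17491
p = (17491 − 16700) / 1500

p = 0.527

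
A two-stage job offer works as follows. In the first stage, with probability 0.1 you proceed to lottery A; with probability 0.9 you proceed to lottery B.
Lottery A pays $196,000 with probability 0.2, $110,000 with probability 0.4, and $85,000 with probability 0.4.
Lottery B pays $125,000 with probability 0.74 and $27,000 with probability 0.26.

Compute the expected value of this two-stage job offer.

EV(A) = 0.2 × 196000 + 0.4 × 110000 + 0.4 × 85000 = 39200 + 44000 + 34000 = 117200
EV(B) = 0.74 × 125000 + 0.26 × 27000 = 92500 + 7020 = 99520
Overall = 0.1 × 117200 + 0.9 × 99520 = 11720 + 89568 = 101288

$101,288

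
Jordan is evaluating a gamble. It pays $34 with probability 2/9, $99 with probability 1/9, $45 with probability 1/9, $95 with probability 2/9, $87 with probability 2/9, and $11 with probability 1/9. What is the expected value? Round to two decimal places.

EV = 2/9 × 34 + 1/9 × 99 + 1/9 × 45 + 2/9 × 95 + 2/9 × 87 + 1/9 × 11 = 7.5556 + 11 + 5 + 21.1111 + 19.3333 + 1.2222 = 65.2222

$65.22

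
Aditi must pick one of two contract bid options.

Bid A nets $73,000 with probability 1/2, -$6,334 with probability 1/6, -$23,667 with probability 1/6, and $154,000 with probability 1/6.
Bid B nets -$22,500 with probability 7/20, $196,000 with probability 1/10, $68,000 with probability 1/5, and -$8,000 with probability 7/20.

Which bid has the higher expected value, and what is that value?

Bid A = 1/2 × 73000 + 1/6 × (-6334) + 1/6 × (-23667) + 1/6 × 154000 = 36500 − 1055.6667 − 3944.5 + 25666.6667 = 57166.5
Bid B = 7/20 × (-22500) + 1/10 × 196000 + 1/5 × 68000 + 7/20 × (-8000) = -7875 + 19600 + 13600 − 2800 = 22525

Bid A ($57,166.50)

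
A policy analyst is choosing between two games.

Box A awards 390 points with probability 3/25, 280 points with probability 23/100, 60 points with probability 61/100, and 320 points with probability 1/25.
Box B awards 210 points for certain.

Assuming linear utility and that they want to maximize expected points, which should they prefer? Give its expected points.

Box B (210 points)

Box A = 3/25 × 390 + 23/100 × 280 + 61/100 × 60 + 1/25 × 320 = 46.8 + 64.4 + 36.6 + 12.8 = 160.6
Box B: 210 (certain)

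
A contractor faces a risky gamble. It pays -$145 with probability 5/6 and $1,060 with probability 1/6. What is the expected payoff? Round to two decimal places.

EV = 5/6 × (-145) + 1/6 × 1060 = -120.8333 + 176.6667 = 55.8333

$55.83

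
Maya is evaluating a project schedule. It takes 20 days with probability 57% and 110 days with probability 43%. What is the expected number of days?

EV = 0.57 × 20 + 0.43 × 110 = 11.4 + 47.3 = 58.7

58.7 days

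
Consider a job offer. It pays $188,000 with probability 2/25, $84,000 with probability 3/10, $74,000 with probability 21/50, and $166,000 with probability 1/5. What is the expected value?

EV = 2/25 × 188000 + 3/10 × 84000 + 21/50 × 74000 + 1/5 × 166000 = 15040 + 25200 + 31080 + 33200 = 104520

$104,520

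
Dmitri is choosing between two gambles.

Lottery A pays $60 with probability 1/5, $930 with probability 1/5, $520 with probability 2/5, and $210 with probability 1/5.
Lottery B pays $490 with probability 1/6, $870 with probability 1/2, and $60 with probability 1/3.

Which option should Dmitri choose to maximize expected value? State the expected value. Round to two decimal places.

Lottery A = 1/5 × 60 + 1/5 × 930 + 2/5 × 520 + 1/5 × 210 = 12 + 186 + 208 + 42 = 448
Lottery B = 1/6 × 490 + 1/2 × 870 + 1/3 × 60 = 81.6667 + 435 + 20 = 536.6667

Lottery B ($536.67)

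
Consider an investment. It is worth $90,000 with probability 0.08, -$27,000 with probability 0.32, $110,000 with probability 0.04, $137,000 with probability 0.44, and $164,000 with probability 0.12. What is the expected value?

$82,920

EV = 0.08 × 90000 + 0.32 × (-27000) + 0.04 × 110000 + 0.44 × 137000 + 0.12 × 164000 = 7200 − 8640 + 4400 + 60280 + 19680 = 82920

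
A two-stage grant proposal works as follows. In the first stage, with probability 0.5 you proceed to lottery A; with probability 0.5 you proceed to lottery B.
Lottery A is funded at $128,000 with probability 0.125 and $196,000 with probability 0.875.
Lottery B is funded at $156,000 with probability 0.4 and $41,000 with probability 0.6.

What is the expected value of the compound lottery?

EV(A) = 0.125 × 128000 + 0.875 × 196000 = 16000 + 171500 = 187500
EV(B) = 0.4 × 156000 + 0.6 × 41000 = 62400 + 24600 = 87000
Overall = 0.5 × 187500 + 0.5 × 87000 = 93750 + 43500 = 137250

$137,250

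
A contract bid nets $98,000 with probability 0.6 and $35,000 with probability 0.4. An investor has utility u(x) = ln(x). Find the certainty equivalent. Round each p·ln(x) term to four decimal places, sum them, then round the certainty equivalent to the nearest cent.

$64,912.79

E[u] = 0.6·ln(98000) + 0.4·ln(35000) = 6.8956 + 4.1852 = 11.0808
CE = e^11.0808 ≈ 64912.79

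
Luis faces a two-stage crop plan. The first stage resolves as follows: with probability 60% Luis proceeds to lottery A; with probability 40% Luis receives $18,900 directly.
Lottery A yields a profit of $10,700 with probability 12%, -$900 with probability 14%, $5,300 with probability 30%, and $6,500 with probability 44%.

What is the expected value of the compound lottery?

$10,924.80

EV(A) = 0.12 × 10700 + 0.14 × (-900) + 0.3 × 5300 + 0.44 × 6500 = 1284 − 126 + 1590 + 2860 = 5608
Branch B: 18900 (certain)
Overall = 0.6 × 5608 + 0.4 × 18900 = 3364.8 + 7560 = 10924.8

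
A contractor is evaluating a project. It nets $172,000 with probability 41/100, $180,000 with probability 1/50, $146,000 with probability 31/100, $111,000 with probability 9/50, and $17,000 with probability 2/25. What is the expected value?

$140,720

EV = 41/100 × 172000 + 1/50 × 180000 + 31/100 × 146000 + 9/50 × 111000 + 2/25 × 17000 = 70520 + 3600 + 45260 + 19980 + 1360 = 140720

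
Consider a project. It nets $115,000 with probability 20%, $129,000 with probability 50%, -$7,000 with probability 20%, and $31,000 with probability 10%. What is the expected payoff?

$89,200

EV = 0.2 × 115000 + 0.5 × 129000 + 0.2 × (-7000) + 0.1 × 31000 = 23000 + 64500 − 1400 + 3100 = 89200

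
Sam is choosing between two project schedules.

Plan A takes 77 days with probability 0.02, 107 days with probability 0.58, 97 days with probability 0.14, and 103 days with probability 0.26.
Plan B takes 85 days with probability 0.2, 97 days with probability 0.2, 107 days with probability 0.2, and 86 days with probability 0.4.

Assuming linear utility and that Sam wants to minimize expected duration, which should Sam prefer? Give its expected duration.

Plan A = 0.02 × 77 + 0.58 × 107 + 0.14 × 97 + 0.26 × 103 = 1.54 + 62.06 + 13.58 + 26.78 = 103.96
Plan B = 0.2 × 85 + 0.2 × 97 + 0.2 × 107 + 0.4 × 86 = 17 + 19.4 + 21.4 + 34.4 = 92.2

Plan B (92.2 days)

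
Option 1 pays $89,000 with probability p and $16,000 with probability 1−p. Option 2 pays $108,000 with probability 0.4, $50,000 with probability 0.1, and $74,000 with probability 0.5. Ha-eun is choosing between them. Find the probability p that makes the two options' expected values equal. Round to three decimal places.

p = 0.948

EV(Option 2) = 0.4 × 108000 + 0.1 × 50000 + 0.5 × 74000 = 43200 + 5000 + 37000 = 85200
p·89000 + (1−p)·16000 = 85200
73000p + 16000 = 85200
p = (85200 − 16000) / 73000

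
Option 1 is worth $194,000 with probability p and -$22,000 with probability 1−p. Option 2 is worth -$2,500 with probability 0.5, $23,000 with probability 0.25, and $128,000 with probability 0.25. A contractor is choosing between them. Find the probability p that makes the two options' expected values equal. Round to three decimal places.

EV(Option 2) = 0.5 × (-2500) + 0.25 × 23000 + 0.25 × 128000 = -1250 + 5750 + 32000 = 36500
p·194000 + (1−p)·(-22000) = 36500
216000p − 22000 = 36500
p = (36500 + 22000) / 216000

p = 0.271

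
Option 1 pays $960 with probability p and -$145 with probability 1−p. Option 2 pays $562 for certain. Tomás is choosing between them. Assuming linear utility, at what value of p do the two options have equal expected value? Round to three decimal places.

p = 0.640

p·960 + (1−p)·(-145) = 562
1105p − 145 = 562
p = (562 + 145) / 1105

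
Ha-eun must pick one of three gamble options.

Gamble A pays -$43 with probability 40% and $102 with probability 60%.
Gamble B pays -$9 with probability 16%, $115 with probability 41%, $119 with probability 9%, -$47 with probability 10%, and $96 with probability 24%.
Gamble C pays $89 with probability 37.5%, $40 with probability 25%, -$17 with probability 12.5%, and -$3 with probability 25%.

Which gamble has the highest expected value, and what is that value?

Gamble B ($74.76)

Gamble A = 0.4 × (-43) + 0.6 × 102 = -17.2 + 61.2 = 44
Gamble B = 0.16 × (-9) + 0.41 × 115 + 0.09 × 119 + 0.1 × (-47) + 0.24 × 96 = -1.44 + 47.15 + 10.71 − 4.7 + 23.04 = 74.76
Gamble C = 0.375 × 89 + 0.25 × 40 + 0.125 × (-17) + 0.25 × (-3) = 33.375 + 10 − 2.125 − 0.75 = 40.5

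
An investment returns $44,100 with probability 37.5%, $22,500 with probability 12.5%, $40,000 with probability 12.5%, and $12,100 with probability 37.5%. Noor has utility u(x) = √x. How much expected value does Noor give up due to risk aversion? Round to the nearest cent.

$2,073.44

E[u] = 0.375·√44100 + 0.125·√22500 + 0.125·√40000 + 0.375·√12100 = 0.375·210 + 0.125·150 + 0.125·200 + 0.375·110 = 163.75
CE = (163.75)² = 26814.0625
Risk premium = EV − CE = 28887.5 − 26814.0625 = 2073.4375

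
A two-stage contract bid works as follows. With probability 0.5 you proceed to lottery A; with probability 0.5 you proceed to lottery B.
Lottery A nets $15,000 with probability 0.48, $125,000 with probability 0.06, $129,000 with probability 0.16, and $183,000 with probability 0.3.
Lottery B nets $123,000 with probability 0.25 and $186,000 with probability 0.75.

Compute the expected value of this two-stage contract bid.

$130,245

EV(A) = 0.48 × 15000 + 0.06 × 125000 + 0.16 × 129000 + 0.3 × 183000 = 7200 + 7500 + 20640 + 54900 = 90240
EV(B) = 0.25 × 123000 + 0.75 × 186000 = 30750 + 139500 = 170250
Overall = 0.5 × 90240 + 0.5 × 170250 = 45120 + 85125 = 130245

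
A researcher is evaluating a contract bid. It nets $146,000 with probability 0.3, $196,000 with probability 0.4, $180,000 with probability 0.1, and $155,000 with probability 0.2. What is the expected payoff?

$171,200

EV = 0.3 × 146000 + 0.4 × 196000 + 0.1 × 180000 + 0.2 × 155000 = 43800 + 78400 + 18000 + 31000 = 171200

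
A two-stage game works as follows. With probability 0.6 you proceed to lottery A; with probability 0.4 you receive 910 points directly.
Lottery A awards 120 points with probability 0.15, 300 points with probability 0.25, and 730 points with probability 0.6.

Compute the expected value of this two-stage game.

EV(A) = 0.15 × 120 + 0.25 × 300 + 0.6 × 730 = 18 + 75 + 438 = 531
Branch B: 910 (certain)
Overall = 0.6 × 531 + 0.4 × 910 = 318.6 + 364 = 682.6

682.6 points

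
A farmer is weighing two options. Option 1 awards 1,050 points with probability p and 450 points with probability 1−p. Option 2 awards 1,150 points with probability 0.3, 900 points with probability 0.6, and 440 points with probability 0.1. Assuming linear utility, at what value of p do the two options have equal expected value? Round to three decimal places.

p = 0.798

EV(Option 2) = 0.3 × 1150 + 0.6 × 900 + 0.1 × 440 = 345 + 540 + 44 = 929
p·1050 + (1−p)·450 = 929
600p + 450 = 929
p = (929 − 450) / 600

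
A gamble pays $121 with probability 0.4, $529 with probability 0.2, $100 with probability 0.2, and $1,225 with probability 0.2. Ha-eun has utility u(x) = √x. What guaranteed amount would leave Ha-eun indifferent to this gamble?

$324

E[u] = 0.4·√121 + 0.2·√529 + 0.2·√100 + 0.2·√1225 = 0.4·11 + 0.2·23 + 0.2·10 + 0.2·35 = 18
CE = (18)² = 324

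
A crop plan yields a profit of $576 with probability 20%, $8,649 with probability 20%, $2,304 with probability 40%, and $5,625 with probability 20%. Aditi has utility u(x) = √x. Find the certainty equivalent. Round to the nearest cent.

$3,317.76

E[u] = 0.2·√576 + 0.2·√8649 + 0.4·√2304 + 0.2·√5625 = 0.2·24 + 0.2·93 + 0.4·48 + 0.2·75 = 57.6
CE = (57.6)² = 3317.76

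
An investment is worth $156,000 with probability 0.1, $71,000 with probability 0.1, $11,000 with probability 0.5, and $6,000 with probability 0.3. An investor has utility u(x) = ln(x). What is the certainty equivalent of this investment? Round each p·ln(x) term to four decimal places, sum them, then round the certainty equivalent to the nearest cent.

E[u] = 0.1·ln(156000) + 0.1·ln(71000) + 0.5·ln(11000) + 0.3·ln(6000) = 1.1958 + 1.1170 + 4.6528 + 2.6099 = 9.5755
CE = e^9.5755 ≈ 14407.44

$14,407.44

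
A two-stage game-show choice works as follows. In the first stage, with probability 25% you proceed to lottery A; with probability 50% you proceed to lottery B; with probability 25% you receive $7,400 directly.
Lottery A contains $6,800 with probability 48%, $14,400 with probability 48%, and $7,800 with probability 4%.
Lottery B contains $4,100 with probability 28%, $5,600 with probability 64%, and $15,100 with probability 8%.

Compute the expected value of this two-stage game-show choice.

EV(A) = 0.48 × 6800 + 0.48 × 14400 + 0.04 × 7800 = 3264 + 6912 + 312 = 10488
EV(B) = 0.28 × 4100 + 0.64 × 5600 + 0.08 × 15100 = 1148 + 3584 + 1208 = 5940
Branch C: 7400 (certain)
Overall = 0.25 × 10488 + 0.5 × 5940 + 0.25 × 7400 = 2622 + 2970 + 1850 = 7442

$7,442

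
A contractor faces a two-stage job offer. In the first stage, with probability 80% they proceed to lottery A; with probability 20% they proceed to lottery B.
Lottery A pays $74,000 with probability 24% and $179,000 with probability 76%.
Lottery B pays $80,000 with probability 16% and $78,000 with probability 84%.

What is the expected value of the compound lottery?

$138,704

EV(A) = 0.24 × 74000 + 0.76 × 179000 = 17760 + 136040 = 153800
EV(B) = 0.16 × 80000 + 0.84 × 78000 = 12800 + 65520 = 78320
Overall = 0.8 × 153800 + 0.2 × 78320 = 123040 + 15664 = 138704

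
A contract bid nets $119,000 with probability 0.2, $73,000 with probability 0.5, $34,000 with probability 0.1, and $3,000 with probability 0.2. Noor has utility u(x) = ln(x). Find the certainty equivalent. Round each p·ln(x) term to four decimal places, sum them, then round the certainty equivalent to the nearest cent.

$39,387.35

E[u] = 0.2·ln(119000) + 0.5·ln(73000) + 0.1·ln(34000) + 0.2·ln(3000) = 2.3374 + 5.5991 + 1.0434 + 1.6013 = 10.5812
CE = e^10.5812 ≈ 39387.35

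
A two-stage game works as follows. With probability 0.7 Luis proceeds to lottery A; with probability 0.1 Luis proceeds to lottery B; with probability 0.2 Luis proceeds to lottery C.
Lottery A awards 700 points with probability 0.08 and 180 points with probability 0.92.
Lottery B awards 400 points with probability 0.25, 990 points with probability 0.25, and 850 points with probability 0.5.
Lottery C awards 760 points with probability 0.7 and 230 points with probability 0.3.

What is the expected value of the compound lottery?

EV(A) = 0.08 × 700 + 0.92 × 180 = 56 + 165.6 = 221.6
EV(B) = 0.25 × 400 + 0.25 × 990 + 0.5 × 850 = 100 + 247.5 + 425 = 772.5
EV(C) = 0.7 × 760 + 0.3 × 230 = 532 + 69 = 601
Overall = 0.7 × 221.6 + 0.1 × 772.5 + 0.2 × 601 = 155.12 + 77.25 + 120.2 = 352.57

352.57 points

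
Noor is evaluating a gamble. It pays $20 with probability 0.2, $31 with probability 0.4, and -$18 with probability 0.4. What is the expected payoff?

EV = 0.2 × 20 + 0.4 × 31 + 0.4 × (-18) = 4 + 12.4 − 7.2 = 9.2

$9.20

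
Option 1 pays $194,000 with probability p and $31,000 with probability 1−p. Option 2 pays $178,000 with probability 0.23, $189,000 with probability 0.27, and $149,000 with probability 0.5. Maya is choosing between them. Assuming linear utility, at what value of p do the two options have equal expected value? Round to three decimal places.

EV(Option 2) = 0.23 × 178000 + 0.27 × 189000 + 0.5 × 149000 = 40940 + 51030 + 74500 = 166470
p·194000 + (1−p)·31000 = 166470
163000p + 31000 = 166470
p = (166470 − 31000) / 163000

p = 0.831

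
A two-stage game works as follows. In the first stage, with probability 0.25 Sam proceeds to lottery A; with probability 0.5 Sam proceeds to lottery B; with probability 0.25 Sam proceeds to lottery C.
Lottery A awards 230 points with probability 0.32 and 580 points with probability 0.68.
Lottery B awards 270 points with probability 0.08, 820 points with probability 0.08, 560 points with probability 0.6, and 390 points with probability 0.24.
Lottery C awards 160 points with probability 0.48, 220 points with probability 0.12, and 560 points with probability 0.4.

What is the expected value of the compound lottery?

EV(A) = 0.32 × 230 + 0.68 × 580 = 73.6 + 394.4 = 468
EV(B) = 0.08 × 270 + 0.08 × 820 + 0.6 × 560 + 0.24 × 390 = 21.6 + 65.6 + 336 + 93.6 = 516.8
EV(C) = 0.48 × 160 + 0.12 × 220 + 0.4 × 560 = 76.8 + 26.4 + 224 = 327.2
Overall = 0.25 × 468 + 0.5 × 516.8 + 0.25 × 327.2 = 117 + 258.4 + 81.8 = 457.2

457.2 points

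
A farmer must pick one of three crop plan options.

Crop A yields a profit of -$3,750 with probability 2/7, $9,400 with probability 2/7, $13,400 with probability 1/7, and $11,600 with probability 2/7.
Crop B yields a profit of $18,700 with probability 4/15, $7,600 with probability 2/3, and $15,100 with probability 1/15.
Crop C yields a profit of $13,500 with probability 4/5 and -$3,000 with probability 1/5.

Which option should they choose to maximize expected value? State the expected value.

Crop B ($11,060)

Crop A = 2/7 × (-3750) + 2/7 × 9400 + 1/7 × 13400 + 2/7 × 11600 = -1071.4286 + 2685.7143 + 1914.2857 + 3314.2857 = 6842.8571
Crop B = 4/15 × 18700 + 2/3 × 7600 + 1/15 × 15100 = 4986.6667 + 5066.6667 + 1006.6667 = 11060
Crop C = 4/5 × 13500 + 1/5 × (-3000) = 10800 − 600 = 10200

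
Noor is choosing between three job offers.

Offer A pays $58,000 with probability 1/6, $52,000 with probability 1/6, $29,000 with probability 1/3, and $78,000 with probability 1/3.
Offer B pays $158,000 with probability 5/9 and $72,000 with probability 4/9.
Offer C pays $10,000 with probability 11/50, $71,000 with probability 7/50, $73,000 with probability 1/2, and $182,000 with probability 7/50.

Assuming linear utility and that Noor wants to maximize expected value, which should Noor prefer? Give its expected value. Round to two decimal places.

Offer A = 1/6 × 58000 + 1/6 × 52000 + 1/3 × 29000 + 1/3 × 78000 = 9666.6667 + 8666.6667 + 9666.6667 + 26000 = 54000
Offer B = 5/9 × 158000 + 4/9 × 72000 = 87777.7778 + 32000 = 119777.7778
Offer C = 11/50 × 10000 + 7/50 × 71000 + 1/2 × 73000 + 7/50 × 182000 = 2200 + 9940 + 36500 + 25480 = 74120

Offer B ($119,777.78)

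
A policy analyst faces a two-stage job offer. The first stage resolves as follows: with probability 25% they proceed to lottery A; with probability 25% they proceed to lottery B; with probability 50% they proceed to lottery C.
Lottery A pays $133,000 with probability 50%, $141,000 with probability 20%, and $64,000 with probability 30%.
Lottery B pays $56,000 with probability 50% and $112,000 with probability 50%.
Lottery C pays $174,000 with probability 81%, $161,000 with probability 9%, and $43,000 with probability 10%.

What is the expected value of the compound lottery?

EV(A) = 0.5 × 133000 + 0.2 × 141000 + 0.3 × 64000 = 66500 + 28200 + 19200 = 113900
EV(B) = 0.5 × 56000 + 0.5 × 112000 = 28000 + 56000 = 84000
EV(C) = 0.81 × 174000 + 0.09 × 161000 + 0.1 × 43000 = 140940 + 14490 + 4300 = 159730
Overall = 0.25 × 113900 + 0.25 × 84000 + 0.5 × 159730 = 28475 + 21000 + 79865 = 129340

$129,340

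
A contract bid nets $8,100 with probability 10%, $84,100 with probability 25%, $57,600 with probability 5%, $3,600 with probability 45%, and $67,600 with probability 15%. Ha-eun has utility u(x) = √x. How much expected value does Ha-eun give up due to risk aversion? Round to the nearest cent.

E[u] = 0.1·√8100 + 0.25·√84100 + 0.05·√57600 + 0.45·√3600 + 0.15·√67600 = 0.1·90 + 0.25·290 + 0.05·240 + 0.45·60 + 0.15·260 = 159.5
CE = (159.5)² = 25440.25
Risk premium = EV − CE = 36475 − 25440.25 = 11034.75

$11,034.75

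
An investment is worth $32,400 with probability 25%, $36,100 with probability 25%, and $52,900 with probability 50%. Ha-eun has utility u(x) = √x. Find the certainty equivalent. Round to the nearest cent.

$43,056.25

E[u] = 0.25·√32400 + 0.25·√36100 + 0.5·√52900 = 0.25·180 + 0.25·190 + 0.5·230 = 207.5
CE = (207.5)² = 43056.25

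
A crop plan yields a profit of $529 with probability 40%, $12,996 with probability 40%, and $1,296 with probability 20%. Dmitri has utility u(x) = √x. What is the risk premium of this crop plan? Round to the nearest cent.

$1,825.20

E[u] = 0.4·√529 + 0.4·√12996 + 0.2·√1296 = 0.4·23 + 0.4·114 + 0.2·36 = 62
CE = (62)² = 3844
Risk premium = EV − CE = 5669.2 − 3844 = 1825.2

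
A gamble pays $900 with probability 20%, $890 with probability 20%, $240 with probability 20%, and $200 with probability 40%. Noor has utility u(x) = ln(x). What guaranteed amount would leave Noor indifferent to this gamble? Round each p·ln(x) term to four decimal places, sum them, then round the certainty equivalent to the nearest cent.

$377.70

E[u] = 0.2·ln(900) + 0.2·ln(890) + 0.2·ln(240) + 0.4·ln(200) = 1.3605 + 1.3582 + 1.0961 + 2.1193 = 5.9341
CE = e^5.9341 ≈ 377.70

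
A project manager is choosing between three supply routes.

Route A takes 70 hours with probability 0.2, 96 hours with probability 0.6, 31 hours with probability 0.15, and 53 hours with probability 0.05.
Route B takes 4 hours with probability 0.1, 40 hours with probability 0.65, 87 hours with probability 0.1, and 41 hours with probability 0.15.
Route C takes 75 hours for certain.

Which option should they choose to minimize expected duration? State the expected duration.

Route A = 0.2 × 70 + 0.6 × 96 + 0.15 × 31 + 0.05 × 53 = 14 + 57.6 + 4.65 + 2.65 = 78.9
Route B = 0.1 × 4 + 0.65 × 40 + 0.1 × 87 + 0.15 × 41 = 0.4 + 26 + 8.7 + 6.15 = 41.25
Route C: 75 (certain)

Route B (41.25 hours)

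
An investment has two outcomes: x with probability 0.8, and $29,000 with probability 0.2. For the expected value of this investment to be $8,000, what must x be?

x = $2,750

0.8·x + 0.2·29000 = 8000
0.8·x = 8000 − 5800 = 2200
x = 2200 / 0.8 = 2750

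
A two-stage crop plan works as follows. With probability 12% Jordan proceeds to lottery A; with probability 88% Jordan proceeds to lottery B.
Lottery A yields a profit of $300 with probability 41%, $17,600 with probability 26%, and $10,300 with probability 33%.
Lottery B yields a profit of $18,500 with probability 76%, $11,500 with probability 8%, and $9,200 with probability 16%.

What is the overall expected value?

EV(A) = 0.41 × 300 + 0.26 × 17600 + 0.33 × 10300 = 123 + 4576 + 3399 = 8098
EV(B) = 0.76 × 18500 + 0.08 × 11500 + 0.16 × 9200 = 14060 + 920 + 1472 = 16452
Overall = 0.12 × 8098 + 0.88 × 16452 = 971.76 + 14477.76 = 15449.52

$15,449.52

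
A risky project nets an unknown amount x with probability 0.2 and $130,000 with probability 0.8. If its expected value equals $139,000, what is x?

x = $175,000

0.2·x + 0.8·130000 = 139000
0.2·x = 139000 − 104000 = 35000
x = 35000 / 0.2 = 175000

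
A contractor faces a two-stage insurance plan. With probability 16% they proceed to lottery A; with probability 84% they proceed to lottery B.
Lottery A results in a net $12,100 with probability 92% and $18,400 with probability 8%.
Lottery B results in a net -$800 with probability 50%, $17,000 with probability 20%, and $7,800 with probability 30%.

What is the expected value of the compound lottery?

$6,502.24

EV(A) = 0.92 × 12100 + 0.08 × 18400 = 11132 + 1472 = 12604
EV(B) = 0.5 × (-800) + 0.2 × 17000 + 0.3 × 7800 = -400 + 3400 + 2340 = 5340
Overall = 0.16 × 12604 + 0.84 × 5340 = 2016.64 + 4485.6 = 6502.24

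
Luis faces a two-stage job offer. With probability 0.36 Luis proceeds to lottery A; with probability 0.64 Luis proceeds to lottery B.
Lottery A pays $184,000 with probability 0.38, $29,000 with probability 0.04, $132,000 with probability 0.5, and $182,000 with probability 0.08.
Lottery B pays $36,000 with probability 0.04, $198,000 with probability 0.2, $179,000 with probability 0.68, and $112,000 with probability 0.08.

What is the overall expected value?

EV(A) = 0.38 × 184000 + 0.04 × 29000 + 0.5 × 132000 + 0.08 × 182000 = 69920 + 1160 + 66000 + 14560 = 151640
EV(B) = 0.04 × 36000 + 0.2 × 198000 + 0.68 × 179000 + 0.08 × 112000 = 1440 + 39600 + 121720 + 8960 = 171720
Overall = 0.36 × 151640 + 0.64 × 171720 = 54590.4 + 109900.8 = 164491.2

$164,491.20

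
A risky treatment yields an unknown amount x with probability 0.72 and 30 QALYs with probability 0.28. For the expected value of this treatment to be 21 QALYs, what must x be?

0.72·x + 0.28·30 = 21
0.72·x = 21 − 8.4 = 12.6
x = 12.6 / 0.72 = 17.5

x = 17.5 QALYs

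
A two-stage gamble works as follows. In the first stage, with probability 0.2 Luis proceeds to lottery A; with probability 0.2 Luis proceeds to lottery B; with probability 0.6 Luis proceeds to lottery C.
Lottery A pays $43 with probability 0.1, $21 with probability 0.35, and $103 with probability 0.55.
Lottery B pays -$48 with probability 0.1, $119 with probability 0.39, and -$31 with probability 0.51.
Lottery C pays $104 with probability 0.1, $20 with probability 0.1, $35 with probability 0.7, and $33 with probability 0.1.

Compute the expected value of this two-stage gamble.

EV(A) = 0.1 × 43 + 0.35 × 21 + 0.55 × 103 = 4.3 + 7.35 + 56.65 = 68.3
EV(B) = 0.1 × (-48) + 0.39 × 119 + 0.51 × (-31) = -4.8 + 46.41 − 15.81 = 25.8
EV(C) = 0.1 × 104 + 0.1 × 20 + 0.7 × 35 + 0.1 × 33 = 10.4 + 2 + 24.5 + 3.3 = 40.2
Overall = 0.2 × 68.3 + 0.2 × 25.8 + 0.6 × 40.2 = 13.66 + 5.16 + 24.12 = 42.94

$42.94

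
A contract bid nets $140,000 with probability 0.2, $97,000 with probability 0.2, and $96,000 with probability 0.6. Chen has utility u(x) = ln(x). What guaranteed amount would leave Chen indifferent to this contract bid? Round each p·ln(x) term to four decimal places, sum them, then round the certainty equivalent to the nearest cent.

E[u] = 0.2·ln(140000) + 0.2·ln(97000) + 0.6·ln(96000) = 2.3699 + 2.2965 + 6.8833 = 11.5497
CE = e^11.5497 ≈ 103745.91

$103,745.91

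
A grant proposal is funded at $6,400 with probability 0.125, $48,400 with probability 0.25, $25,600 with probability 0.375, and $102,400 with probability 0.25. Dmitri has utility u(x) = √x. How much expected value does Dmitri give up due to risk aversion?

$6,075

E[u] = 0.125·√6400 + 0.25·√48400 + 0.375·√25600 + 0.25·√102400 = 0.125·80 + 0.25·220 + 0.375·160 + 0.25·320 = 205
CE = (205)² = 42025
Risk premium = EV − CE = 48100 − 42025 = 6075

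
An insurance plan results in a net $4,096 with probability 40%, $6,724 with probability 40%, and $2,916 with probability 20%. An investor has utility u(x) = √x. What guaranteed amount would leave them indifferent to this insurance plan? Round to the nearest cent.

$4,788.64

E[u] = 0.4·√4096 + 0.4·√6724 + 0.2·√2916 = 0.4·64 + 0.4·82 + 0.2·54 = 69.2
CE = (69.2)² = 4788.64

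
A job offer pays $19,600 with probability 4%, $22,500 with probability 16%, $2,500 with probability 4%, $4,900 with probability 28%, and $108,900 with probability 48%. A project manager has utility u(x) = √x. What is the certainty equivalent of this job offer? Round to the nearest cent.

E[u] = 0.04·√19600 + 0.16·√22500 + 0.04·√2500 + 0.28·√4900 + 0.48·√108900 = 0.04·140 + 0.16·150 + 0.04·50 + 0.28·70 + 0.48·330 = 209.6
CE = (209.6)² = 43932.16

$43,932.16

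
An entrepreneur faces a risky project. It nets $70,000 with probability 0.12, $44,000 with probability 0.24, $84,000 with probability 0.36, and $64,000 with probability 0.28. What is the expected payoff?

EV = 0.12 × 70000 + 0.24 × 44000 + 0.36 × 84000 + 0.28 × 64000 = 8400 + 10560 + 30240 + 17920 = 67120

$67,120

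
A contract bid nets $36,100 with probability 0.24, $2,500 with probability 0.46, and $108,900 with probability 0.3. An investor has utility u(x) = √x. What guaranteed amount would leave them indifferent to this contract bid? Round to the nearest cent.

E[u] = 0.24·√36100 + 0.46·√2500 + 0.3·√108900 = 0.24·190 + 0.46·50 + 0.3·330 = 167.6
CE = (167.6)² = 28089.76

$28,089.76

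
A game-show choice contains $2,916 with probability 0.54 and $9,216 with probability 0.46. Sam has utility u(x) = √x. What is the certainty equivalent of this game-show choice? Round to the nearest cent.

E[u] = 0.54·√2916 + 0.46·√9216 = 0.54·54 + 0.46·96 = 73.32
CE = (73.32)² = 5375.8224

$5,375.82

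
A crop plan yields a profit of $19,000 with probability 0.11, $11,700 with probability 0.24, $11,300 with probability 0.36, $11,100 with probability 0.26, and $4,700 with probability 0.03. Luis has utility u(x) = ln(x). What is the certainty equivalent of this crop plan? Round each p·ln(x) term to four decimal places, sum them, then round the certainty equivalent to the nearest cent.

E[u] = 0.11·ln(19000) + 0.24·ln(11700) + 0.36·ln(11300) + 0.26·ln(11100) + 0.03·ln(4700) = 1.0837 + 2.2482 + 3.3597 + 2.4218 + 0.2537 = 9.3671
CE = e^9.3671 ≈ 11697.14

$11,697.14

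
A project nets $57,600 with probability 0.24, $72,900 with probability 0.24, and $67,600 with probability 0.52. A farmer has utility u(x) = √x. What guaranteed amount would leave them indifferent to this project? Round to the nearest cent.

$66,357.76

E[u] = 0.24·√57600 + 0.24·√72900 + 0.52·√67600 = 0.24·240 + 0.24·270 + 0.52·260 = 257.6
CE = (257.6)² = 66357.76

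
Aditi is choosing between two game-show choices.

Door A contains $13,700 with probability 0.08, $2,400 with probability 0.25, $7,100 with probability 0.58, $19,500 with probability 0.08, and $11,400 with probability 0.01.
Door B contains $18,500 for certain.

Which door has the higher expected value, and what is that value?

Door A = 0.08 × 13700 + 0.25 × 2400 + 0.58 × 7100 + 0.08 × 19500 + 0.01 × 11400 = 1096 + 600 + 4118 + 1560 + 114 = 7488
Door B: 18500 (certain)

Door B ($18,500)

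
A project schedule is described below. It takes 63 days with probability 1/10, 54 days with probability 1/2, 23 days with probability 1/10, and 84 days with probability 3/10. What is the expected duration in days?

EV = 1/10 × 63 + 1/2 × 54 + 1/10 × 23 + 3/10 × 84 = 6.3 + 27 + 2.3 + 25.2 = 60.8

60.8 days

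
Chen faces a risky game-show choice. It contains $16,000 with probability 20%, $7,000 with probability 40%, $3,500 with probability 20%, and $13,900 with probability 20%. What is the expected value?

EV = 0.2 × 16000 + 0.4 × 7000 + 0.2 × 3500 + 0.2 × 13900 = 3200 + 2800 + 700 + 2780 = 9480

$9,480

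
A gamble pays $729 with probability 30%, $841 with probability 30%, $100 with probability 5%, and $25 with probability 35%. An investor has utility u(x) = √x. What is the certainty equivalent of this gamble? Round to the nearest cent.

$362.90

E[u] = 0.3·√729 + 0.3·√841 + 0.05·√100 + 0.35·√25 = 0.3·27 + 0.3·29 + 0.05·10 + 0.35·5 = 19.05
CE = (19.05)² = 362.9025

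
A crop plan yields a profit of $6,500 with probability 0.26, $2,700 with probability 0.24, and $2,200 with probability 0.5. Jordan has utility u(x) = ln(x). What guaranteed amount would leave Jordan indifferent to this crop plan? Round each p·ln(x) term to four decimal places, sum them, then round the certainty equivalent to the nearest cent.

E[u] = 0.26·ln(6500) + 0.24·ln(2700) + 0.5·ln(2200) = 2.2827 + 1.8962 + 3.8481 = 8.0270
CE = e^8.0270 ≈ 3062.54

$3,062.54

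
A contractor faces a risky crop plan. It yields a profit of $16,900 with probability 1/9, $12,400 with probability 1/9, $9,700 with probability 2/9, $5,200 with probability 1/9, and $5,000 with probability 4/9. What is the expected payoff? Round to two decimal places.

EV = 1/9 × 16900 + 1/9 × 12400 + 2/9 × 9700 + 1/9 × 5200 + 4/9 × 5000 = 1877.7778 + 1377.7778 + 2155.5556 + 577.7778 + 2222.2222 = 8211.1111

$8,211.11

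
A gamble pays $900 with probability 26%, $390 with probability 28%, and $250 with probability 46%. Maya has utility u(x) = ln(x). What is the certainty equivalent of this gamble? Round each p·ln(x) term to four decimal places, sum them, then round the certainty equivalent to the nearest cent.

E[u] = 0.26·ln(900) + 0.28·ln(390) + 0.46·ln(250) = 1.7686 + 1.6705 + 2.5399 = 5.9790
CE = e^5.9790 ≈ 395.05

$395.05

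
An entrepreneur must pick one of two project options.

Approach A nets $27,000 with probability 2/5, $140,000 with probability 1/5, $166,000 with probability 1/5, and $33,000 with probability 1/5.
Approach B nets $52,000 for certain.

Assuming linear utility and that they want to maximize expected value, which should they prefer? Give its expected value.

Approach A = 2/5 × 27000 + 1/5 × 140000 + 1/5 × 166000 + 1/5 × 33000 = 10800 + 28000 + 33200 + 6600 = 78600
Approach B: 52000 (certain)

Approach A ($78,600)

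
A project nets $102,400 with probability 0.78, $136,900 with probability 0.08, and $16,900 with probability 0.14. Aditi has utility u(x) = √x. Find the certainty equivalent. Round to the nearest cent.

E[u] = 0.78·√102400 + 0.08·√136900 + 0.14·√16900 = 0.78·320 + 0.08·370 + 0.14·130 = 297.4
CE = (297.4)² = 88446.76

$88,446.76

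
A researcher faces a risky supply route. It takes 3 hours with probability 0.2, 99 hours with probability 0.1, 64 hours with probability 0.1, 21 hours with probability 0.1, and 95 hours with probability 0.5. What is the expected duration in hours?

EV = 0.2 × 3 + 0.1 × 99 + 0.1 × 64 + 0.1 × 21 + 0.5 × 95 = 0.6 + 9.9 + 6.4 + 2.1 + 47.5 = 66.5

66.5 hours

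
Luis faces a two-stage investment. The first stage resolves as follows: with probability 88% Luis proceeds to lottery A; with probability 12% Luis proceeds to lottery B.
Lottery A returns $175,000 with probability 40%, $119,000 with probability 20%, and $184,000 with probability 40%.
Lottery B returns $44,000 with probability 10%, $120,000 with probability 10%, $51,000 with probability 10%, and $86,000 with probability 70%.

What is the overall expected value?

$157,116

EV(A) = 0.4 × 175000 + 0.2 × 119000 + 0.4 × 184000 = 70000 + 23800 + 73600 = 167400
EV(B) = 0.1 × 44000 + 0.1 × 120000 + 0.1 × 51000 + 0.7 × 86000 = 4400 + 12000 + 5100 + 60200 = 81700
Overall = 0.88 × 167400 + 0.12 × 81700 = 147312 + 9804 = 157116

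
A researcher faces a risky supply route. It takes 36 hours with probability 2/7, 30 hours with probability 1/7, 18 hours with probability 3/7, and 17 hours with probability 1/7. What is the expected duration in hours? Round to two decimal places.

24.71 hours

EV = 2/7 × 36 + 1/7 × 30 + 3/7 × 18 + 1/7 × 17 = 10.2857 + 4.2857 + 7.7143 + 2.4286 = 24.7143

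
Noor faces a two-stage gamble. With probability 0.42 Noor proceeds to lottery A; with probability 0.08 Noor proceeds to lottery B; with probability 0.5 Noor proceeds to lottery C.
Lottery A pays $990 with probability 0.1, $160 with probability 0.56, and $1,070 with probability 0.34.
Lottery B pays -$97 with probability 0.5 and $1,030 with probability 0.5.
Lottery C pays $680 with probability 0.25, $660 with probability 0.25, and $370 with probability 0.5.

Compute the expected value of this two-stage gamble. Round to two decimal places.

$529.33

EV(A) = 0.1 × 990 + 0.56 × 160 + 0.34 × 1070 = 99 + 89.6 + 363.8 = 552.4
EV(B) = 0.5 × (-97) + 0.5 × 1030 = -48.5 + 515 = 466.5
EV(C) = 0.25 × 680 + 0.25 × 660 + 0.5 × 370 = 170 + 165 + 185 = 520
Overall = 0.42 × 552.4 + 0.08 × 466.5 + 0.5 × 520 = 232.008 + 37.32 + 260 = 529.328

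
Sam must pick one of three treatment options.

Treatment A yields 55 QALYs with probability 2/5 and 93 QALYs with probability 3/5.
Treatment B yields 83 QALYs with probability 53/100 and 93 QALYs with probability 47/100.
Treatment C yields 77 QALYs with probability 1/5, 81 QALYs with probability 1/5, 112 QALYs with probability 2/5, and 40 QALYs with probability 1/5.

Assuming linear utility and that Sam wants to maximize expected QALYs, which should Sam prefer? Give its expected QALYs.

Treatment B (87.7 QALYs)

Treatment A = 2/5 × 55 + 3/5 × 93 = 22 + 55.8 = 77.8
Treatment B = 53/100 × 83 + 47/100 × 93 = 43.99 + 43.71 = 87.7
Treatment C = 1/5 × 77 + 1/5 × 81 + 2/5 × 112 + 1/5 × 40 = 15.4 + 16.2 + 44.8 + 8 = 84.4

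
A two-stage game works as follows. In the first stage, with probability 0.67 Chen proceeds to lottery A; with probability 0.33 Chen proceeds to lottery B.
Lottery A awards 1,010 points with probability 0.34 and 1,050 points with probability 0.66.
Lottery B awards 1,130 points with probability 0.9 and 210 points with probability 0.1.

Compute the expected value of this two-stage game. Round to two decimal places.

EV(A) = 0.34 × 1010 + 0.66 × 1050 = 343.4 + 693 = 1036.4
EV(B) = 0.9 × 1130 + 0.1 × 210 = 1017 + 21 = 1038
Overall = 0.67 × 1036.4 + 0.33 × 1038 = 694.388 + 342.54 = 1036.928

1036.93 points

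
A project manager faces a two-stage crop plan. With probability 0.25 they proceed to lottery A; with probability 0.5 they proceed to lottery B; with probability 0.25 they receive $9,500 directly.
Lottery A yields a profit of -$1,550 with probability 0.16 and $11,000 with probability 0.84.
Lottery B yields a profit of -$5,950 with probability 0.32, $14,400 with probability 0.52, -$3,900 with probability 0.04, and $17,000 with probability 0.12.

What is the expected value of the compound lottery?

EV(A) = 0.16 × (-1550) + 0.84 × 11000 = -248 + 9240 = 8992
EV(B) = 0.32 × (-5950) + 0.52 × 14400 + 0.04 × (-3900) + 0.12 × 17000 = -1904 + 7488 − 156 + 2040 = 7468
Branch C: 9500 (certain)
Overall = 0.25 × 8992 + 0.5 × 7468 + 0.25 × 9500 = 2248 + 3734 + 2375 = 8357

$8,357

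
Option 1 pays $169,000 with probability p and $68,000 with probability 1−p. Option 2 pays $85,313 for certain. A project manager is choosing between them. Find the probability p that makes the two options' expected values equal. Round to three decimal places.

p = 0.171

p·169000 + (1−p)·68000 = 85313
101000p + 68000 = 85313
p = (85313 − 68000) / 101000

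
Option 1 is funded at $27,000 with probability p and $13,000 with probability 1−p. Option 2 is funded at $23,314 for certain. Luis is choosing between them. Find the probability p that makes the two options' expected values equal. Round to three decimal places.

p·27000 + (1−p)·13000 = 23314
14000p + 13000 = 23314
p = (23314 − 13000) / 14000

p = 0.737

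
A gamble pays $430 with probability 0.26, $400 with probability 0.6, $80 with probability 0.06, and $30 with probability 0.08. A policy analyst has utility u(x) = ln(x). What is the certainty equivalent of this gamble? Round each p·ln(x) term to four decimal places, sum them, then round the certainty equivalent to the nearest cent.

$300.82

E[u] = 0.26·ln(430) + 0.6·ln(400) + 0.06·ln(80) + 0.08·ln(30) = 1.5766 + 3.5949 + 0.2629 + 0.2721 = 5.7065
CE = e^5.7065 ≈ 300.82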